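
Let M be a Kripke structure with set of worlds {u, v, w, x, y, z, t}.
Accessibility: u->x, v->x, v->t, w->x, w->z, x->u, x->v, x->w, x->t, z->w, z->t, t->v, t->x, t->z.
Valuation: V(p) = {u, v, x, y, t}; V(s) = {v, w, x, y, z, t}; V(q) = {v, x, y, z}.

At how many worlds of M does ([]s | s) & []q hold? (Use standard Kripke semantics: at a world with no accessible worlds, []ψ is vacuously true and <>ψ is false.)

4

Let φ = ([]s | s) & []q. Evaluate φ at each world:
  u (successors {x}): φ is true.
  v (successors {x, t}): φ is false.
  w (successors {x, z}): φ is true.
  x (successors {u, v, w, t}): φ is false.
  y (successors ∅): φ is true.
  z (successors {w, t}): φ is false.
  t (successors {v, x, z}): φ is true.
For instance, at u:
  At u: []s | s is true, []q is true, so ([]s | s) & []q is true.
    At u: []s is true, s is false, so []s | s is true.
      At u: []s requires s at every successor {x}.
        At x: s is true.
      So []s is true at u.
    At u: []q requires q at every successor {x}.
      At x: q is true.
    So []q is true at u.
Satisfying worlds: {u, w, y, t}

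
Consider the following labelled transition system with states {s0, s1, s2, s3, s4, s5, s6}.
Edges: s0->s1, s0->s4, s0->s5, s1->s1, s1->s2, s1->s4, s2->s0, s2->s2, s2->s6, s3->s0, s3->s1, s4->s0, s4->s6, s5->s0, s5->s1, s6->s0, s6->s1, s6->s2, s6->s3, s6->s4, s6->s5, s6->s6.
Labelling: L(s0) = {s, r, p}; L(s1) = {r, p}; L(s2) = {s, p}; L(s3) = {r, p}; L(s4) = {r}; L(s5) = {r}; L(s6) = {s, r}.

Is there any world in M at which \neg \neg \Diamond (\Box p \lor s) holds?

Recall that \Box ψ holds at a world iff ψ holds at every accessible world, and \Diamond ψ holds iff ψ holds at some accessible world.
Let φ = \neg \neg \Diamond (\Box p \lor s). Evaluate φ at each world:
  s0 (successors {s1, s4, s5}): φ is true.
  s1 (successors {s1, s2, s4}): φ is true.
  s2 (successors {s0, s2, s6}): φ is true.
  s3 (successors {s0, s1}): φ is true.
  s4 (successors {s0, s6}): φ is true.
  s5 (successors {s0, s1}): φ is true.
  s6 (successors {s0, s1, s2, s3, s4, s5, s6}): φ is true.
Detail at s0 (witness):
  At s0: \neg \Diamond (\Box p \lor s) is false, so \neg \neg \Diamond (\Box p \lor s) is true.
    At s0: \Diamond (\Box p \lor s) is true, so \neg \Diamond (\Box p \lor s) is false.
      At s0: \Diamond (\Box p \lor s) requires \Box p \lor s at some successor in {s1, s4, s5}.
        \Box p \lor s holds at s5, so \Diamond (\Box p \lor s) is true at s0.

Yes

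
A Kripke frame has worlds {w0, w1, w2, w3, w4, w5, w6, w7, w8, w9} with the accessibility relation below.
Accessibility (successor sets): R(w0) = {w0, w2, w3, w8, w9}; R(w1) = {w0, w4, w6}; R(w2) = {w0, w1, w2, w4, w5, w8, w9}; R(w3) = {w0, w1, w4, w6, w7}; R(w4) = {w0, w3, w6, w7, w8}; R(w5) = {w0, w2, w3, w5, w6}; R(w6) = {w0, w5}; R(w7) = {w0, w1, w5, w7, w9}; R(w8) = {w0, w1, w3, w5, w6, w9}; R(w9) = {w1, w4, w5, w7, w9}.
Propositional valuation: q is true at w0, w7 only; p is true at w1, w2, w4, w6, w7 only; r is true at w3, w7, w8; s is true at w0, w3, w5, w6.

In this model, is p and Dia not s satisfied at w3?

No

Recall that Dia ψ holds at a world iff ψ holds at some accessible world.
At w3: p is false, Dia not s is true, so p and Dia not s is false.
  At w3: Dia not s requires not s at some successor in {w0, w1, w4, w6, w7}.
    not s holds at w1, so Dia not s is true at w3.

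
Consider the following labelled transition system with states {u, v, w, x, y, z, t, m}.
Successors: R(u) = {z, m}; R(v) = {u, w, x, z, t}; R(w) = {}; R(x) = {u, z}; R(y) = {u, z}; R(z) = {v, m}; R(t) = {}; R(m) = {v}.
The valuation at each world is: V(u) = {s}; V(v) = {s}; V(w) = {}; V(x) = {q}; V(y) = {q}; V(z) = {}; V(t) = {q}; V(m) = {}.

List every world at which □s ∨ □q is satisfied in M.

Let φ = □s ∨ □q. Evaluate φ at each world:
  u (successors {z, m}): φ is false.
  v (successors {u, w, x, z, t}): φ is false.
  w (successors ∅): φ is true.
  x (successors {u, z}): φ is false.
  y (successors {u, z}): φ is false.
  z (successors {v, m}): φ is false.
  t (successors ∅): φ is true.
  m (successors {v}): φ is true.
For instance, at x:
  At x: □s is false, □q is false, so □s ∨ □q is false.
    At x: □s requires s at every successor {u, z}.
      s fails at z, so □s is false at x.
    At x: □q requires q at every successor {u, z}.
      q fails at u, so □q is false at x.
Satisfying worlds: {w, t, m}

w, t, m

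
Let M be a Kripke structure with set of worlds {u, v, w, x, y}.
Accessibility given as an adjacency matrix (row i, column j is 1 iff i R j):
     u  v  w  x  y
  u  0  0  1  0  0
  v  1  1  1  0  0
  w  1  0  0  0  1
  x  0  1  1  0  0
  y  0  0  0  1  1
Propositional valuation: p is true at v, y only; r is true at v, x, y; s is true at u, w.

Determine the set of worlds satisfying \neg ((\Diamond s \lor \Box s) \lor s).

y

Let φ = \neg ((\Diamond s \lor \Box s) \lor s). Evaluate φ at each world:
  u (successors {w}): φ is false.
  v (successors {u, v, w}): φ is false.
  w (successors {u, y}): φ is false.
  x (successors {v, w}): φ is false.
  y (successors {x, y}): φ is true.
For instance, at x:
  At x: (\Diamond s \lor \Box s) \lor s is true, so \neg ((\Diamond s \lor \Box s) \lor s) is false.
    At x: \Diamond s \lor \Box s is true, s is false, so (\Diamond s \lor \Box s) \lor s is true.
      At x: \Diamond s is true, \Box s is false, so \Diamond s \lor \Box s is true.
Satisfying worlds: {y}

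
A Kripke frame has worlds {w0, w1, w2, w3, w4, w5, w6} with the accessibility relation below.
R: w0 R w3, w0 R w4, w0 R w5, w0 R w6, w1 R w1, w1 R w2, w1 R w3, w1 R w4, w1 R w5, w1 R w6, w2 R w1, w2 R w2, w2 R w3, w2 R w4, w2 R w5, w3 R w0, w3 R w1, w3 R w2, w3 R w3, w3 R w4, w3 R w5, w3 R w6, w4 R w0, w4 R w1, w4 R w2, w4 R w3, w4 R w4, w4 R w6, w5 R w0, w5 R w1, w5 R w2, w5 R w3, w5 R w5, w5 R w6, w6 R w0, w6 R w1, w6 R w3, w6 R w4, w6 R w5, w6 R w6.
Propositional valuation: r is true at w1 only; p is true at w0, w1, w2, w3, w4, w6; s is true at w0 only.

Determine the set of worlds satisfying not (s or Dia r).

none

Let φ = not (s or Dia r). Evaluate φ at each world:
  w0 (successors {w3, w4, w5, w6}): φ is false.
  w1 (successors {w1, w2, w3, w4, w5, w6}): φ is false.
  w2 (successors {w1, w2, w3, w4, w5}): φ is false.
  w3 (successors {w0, w1, w2, w3, w4, w5, w6}): φ is false.
  w4 (successors {w0, w1, w2, w3, w4, w6}): φ is false.
  w5 (successors {w0, w1, w2, w3, w5, w6}): φ is false.
  w6 (successors {w0, w1, w3, w4, w5, w6}): φ is false.
For instance, at w6:
  At w6: s or Dia r is true, so not (s or Dia r) is false.
    At w6: s is false, Dia r is true, so s or Dia r is true.
      At w6: Dia r requires r at some successor in {w0, w1, w3, w4, w5, w6}.
        r holds at w1, so Dia r is true at w6.
Satisfying worlds: none.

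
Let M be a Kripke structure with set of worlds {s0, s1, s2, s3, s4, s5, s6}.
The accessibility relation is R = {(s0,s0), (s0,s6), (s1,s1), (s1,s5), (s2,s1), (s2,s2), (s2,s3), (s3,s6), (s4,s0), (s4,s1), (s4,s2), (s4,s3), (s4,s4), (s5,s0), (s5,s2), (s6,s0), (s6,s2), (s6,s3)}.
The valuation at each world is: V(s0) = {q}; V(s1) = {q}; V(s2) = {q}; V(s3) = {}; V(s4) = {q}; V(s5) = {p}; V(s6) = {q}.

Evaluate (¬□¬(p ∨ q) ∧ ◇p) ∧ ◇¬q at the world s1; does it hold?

Yes

Recall that □ψ holds at a world iff ψ holds at every accessible world, and ◇ψ holds iff ψ holds at some accessible world.
At s1: ¬□¬(p ∨ q) ∧ ◇p is true, ◇¬q is true, so (¬□¬(p ∨ q) ∧ ◇p) ∧ ◇¬q is true.
  At s1: ¬□¬(p ∨ q) is true, ◇p is true, so ¬□¬(p ∨ q) ∧ ◇p is true.
    At s1: □¬(p ∨ q) is false, so ¬□¬(p ∨ q) is true.
      At s1: □¬(p ∨ q) requires ¬(p ∨ q) at every successor {s1, s5}.
        ¬(p ∨ q) fails at s1, so □¬(p ∨ q) is false at s1.
    At s1: ◇p requires p at some successor in {s1, s5}.
      p holds at s5, so ◇p is true at s1.
  At s1: ◇¬q requires ¬q at some successor in {s1, s5}.
    ¬q holds at s5, so ◇¬q is true at s1.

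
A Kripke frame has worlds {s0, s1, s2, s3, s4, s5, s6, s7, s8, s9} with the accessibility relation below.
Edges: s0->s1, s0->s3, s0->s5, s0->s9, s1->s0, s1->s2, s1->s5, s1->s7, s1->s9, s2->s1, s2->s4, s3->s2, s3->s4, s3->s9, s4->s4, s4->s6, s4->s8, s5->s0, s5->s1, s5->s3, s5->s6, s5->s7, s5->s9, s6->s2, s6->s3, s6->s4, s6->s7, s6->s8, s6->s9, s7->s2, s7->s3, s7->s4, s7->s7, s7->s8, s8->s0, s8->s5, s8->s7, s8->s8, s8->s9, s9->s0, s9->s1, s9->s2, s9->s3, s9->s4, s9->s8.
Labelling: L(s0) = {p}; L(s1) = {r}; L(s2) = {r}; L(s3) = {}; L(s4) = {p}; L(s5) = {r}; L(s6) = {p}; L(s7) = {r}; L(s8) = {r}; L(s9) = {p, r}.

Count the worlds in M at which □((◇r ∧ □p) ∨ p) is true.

Recall that □ψ holds at a world iff ψ holds at every accessible world, and ◇ψ holds iff ψ holds at some accessible world.
Let φ = □((◇r ∧ □p) ∨ p). Evaluate φ at each world:
  s0 (successors {s1, s3, s5, s9}): φ is false.
  s1 (successors {s0, s2, s5, s7, s9}): φ is false.
  s2 (successors {s1, s4}): φ is false.
  s3 (successors {s2, s4, s9}): φ is false.
  s4 (successors {s4, s6, s8}): φ is false.
  s5 (successors {s0, s1, s3, s6, s7, s9}): φ is false.
  s6 (successors {s2, s3, s4, s7, s8, s9}): φ is false.
  s7 (successors {s2, s3, s4, s7, s8}): φ is false.
  s8 (successors {s0, s5, s7, s8, s9}): φ is false.
  s9 (successors {s0, s1, s2, s3, s4, s8}): φ is false.
For instance, at s9:
  At s9: □((◇r ∧ □p) ∨ p) requires (◇r ∧ □p) ∨ p at every successor {s0, s1, s2, s3, s4, s8}.
    (◇r ∧ □p) ∨ p fails at s1, so □((◇r ∧ □p) ∨ p) is false at s9.
      At s1: ◇r ∧ □p is false, p is false, so (◇r ∧ □p) ∨ p is false.
Satisfying worlds: none.

0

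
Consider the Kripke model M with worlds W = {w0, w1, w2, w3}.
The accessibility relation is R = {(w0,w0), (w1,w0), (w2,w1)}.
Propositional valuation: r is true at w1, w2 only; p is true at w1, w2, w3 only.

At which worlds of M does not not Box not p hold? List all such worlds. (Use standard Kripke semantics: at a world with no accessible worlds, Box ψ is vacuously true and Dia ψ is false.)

Let φ = not not Box not p. Evaluate φ at each world:
  w0 (successors {w0}): φ is true.
  w1 (successors {w0}): φ is true.
  w2 (successors {w1}): φ is false.
  w3 (successors ∅): φ is true.
For instance, at w2:
  At w2: not Box not p is true, so not not Box not p is false.
    At w2: Box not p is false, so not Box not p is true.
      At w2: Box not p requires not p at every successor {w1}.
        not p fails at w1, so Box not p is false at w2.
Satisfying worlds: {w0, w1, w3}

w0, w1, w3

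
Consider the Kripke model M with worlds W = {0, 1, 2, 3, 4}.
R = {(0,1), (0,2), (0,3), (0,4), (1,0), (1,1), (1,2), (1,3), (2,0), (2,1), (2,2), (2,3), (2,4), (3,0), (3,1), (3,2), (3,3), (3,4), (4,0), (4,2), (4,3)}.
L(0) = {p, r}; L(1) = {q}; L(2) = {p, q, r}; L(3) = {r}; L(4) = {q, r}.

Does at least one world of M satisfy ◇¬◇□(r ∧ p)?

Yes

Recall that □ψ holds at a world iff ψ holds at every accessible world, and ◇ψ holds iff ψ holds at some accessible world.
Let φ = ◇¬◇□(r ∧ p). Evaluate φ at each world:
  0 (successors {1, 2, 3, 4}): φ is true.
  1 (successors {0, 1, 2, 3}): φ is true.
  2 (successors {0, 1, 2, 3, 4}): φ is true.
  3 (successors {0, 1, 2, 3, 4}): φ is true.
  4 (successors {0, 2, 3}): φ is true.
Detail at 0 (witness):
  At 0: ◇¬◇□(r ∧ p) requires ¬◇□(r ∧ p) at some successor in {1, 2, 3, 4}.
    ¬◇□(r ∧ p) holds at 1, so ◇¬◇□(r ∧ p) is true at 0.
      At 1: ◇□(r ∧ p) is false, so ¬◇□(r ∧ p) is true.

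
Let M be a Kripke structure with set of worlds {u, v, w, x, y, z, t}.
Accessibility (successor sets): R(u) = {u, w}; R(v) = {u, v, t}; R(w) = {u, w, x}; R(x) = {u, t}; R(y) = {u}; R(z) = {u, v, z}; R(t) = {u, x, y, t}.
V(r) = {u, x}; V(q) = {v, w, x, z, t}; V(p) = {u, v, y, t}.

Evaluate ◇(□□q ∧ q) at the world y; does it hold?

No

Recall that □ψ holds at a world iff ψ holds at every accessible world, and ◇ψ holds iff ψ holds at some accessible world.
At y: ◇(□□q ∧ q) requires □□q ∧ q at some successor in {u}.
  At u: □□q ∧ q is false.
So ◇(□□q ∧ q) is false at y.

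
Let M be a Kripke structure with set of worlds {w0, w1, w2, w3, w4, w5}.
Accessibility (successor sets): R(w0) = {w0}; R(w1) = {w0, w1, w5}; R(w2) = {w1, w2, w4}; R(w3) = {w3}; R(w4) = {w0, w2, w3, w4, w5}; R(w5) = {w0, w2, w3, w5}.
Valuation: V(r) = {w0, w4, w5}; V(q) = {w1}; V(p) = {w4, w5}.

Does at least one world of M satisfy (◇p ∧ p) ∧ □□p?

No

Let φ = (◇p ∧ p) ∧ □□p. Evaluate φ at each world:
  w0 (successors {w0}): φ is false.
  w1 (successors {w0, w1, w5}): φ is false.
  w2 (successors {w1, w2, w4}): φ is false.
  w3 (successors {w3}): φ is false.
  w4 (successors {w0, w2, w3, w4, w5}): φ is false.
  w5 (successors {w0, w2, w3, w5}): φ is false.
For instance, at w0:
  At w0: ◇p ∧ p is false, □□p is false, so (◇p ∧ p) ∧ □□p is false.
    At w0: ◇p is false, p is false, so ◇p ∧ p is false.
      At w0: ◇p requires p at some successor in {w0}.
        At w0: p is false.
      So ◇p is false at w0.
    At w0: □□p requires □p at every successor {w0}.
      □p fails at w0, so □□p is false at w0.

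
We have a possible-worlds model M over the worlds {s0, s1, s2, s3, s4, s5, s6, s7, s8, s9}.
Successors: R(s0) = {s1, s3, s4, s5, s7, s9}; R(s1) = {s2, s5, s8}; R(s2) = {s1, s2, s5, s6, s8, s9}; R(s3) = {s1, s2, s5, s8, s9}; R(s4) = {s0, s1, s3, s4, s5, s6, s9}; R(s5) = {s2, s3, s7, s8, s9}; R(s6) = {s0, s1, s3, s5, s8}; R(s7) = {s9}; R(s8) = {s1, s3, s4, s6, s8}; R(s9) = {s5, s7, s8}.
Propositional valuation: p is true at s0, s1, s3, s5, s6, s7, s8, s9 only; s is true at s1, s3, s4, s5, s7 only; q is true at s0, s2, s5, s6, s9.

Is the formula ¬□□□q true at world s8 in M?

Yes

Recall that □ψ holds at a world iff ψ holds at every accessible world, and ◇ψ holds iff ψ holds at some accessible world.
At s8: □□□q is false, so ¬□□□q is true.
  At s8: □□□q requires □□q at every successor {s1, s3, s4, s6, s8}.
    □□q fails at s1, so □□□q is false at s8.
      At s1: □□q requires □q at every successor {s2, s5, s8}.
        □q fails at s2, so □□q is false at s1.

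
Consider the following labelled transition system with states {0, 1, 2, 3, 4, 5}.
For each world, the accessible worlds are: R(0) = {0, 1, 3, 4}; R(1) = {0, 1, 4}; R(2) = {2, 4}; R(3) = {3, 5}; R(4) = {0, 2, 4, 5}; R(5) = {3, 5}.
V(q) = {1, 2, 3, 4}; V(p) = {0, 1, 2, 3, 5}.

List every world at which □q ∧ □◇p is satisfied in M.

Let φ = □q ∧ □◇p. Evaluate φ at each world:
  0 (successors {0, 1, 3, 4}): φ is false.
  1 (successors {0, 1, 4}): φ is false.
  2 (successors {2, 4}): φ is true.
  3 (successors {3, 5}): φ is false.
  4 (successors {0, 2, 4, 5}): φ is false.
  5 (successors {3, 5}): φ is false.
For instance, at 0:
  At 0: □q is false, □◇p is true, so □q ∧ □◇p is false.
    At 0: □q requires q at every successor {0, 1, 3, 4}.
      q fails at 0, so □q is false at 0.
    At 0: □◇p requires ◇p at every successor {0, 1, 3, 4}.
      At 0: ◇p is true.
      At 1: ◇p is true.
      At 3: ◇p is true.
      At 4: ◇p is true.
    So □◇p is true at 0.
Satisfying worlds: {2}

2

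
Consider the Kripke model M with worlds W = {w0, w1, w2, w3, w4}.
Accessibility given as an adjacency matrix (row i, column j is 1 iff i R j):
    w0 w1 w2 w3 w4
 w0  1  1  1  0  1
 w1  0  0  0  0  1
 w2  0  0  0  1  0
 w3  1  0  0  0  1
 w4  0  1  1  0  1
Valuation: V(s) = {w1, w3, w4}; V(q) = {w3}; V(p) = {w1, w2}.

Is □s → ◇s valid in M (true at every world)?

Let φ = □s → ◇s. Evaluate φ at each world:
  w0 (successors {w0, w1, w2, w4}): φ is true.
  w1 (successors {w4}): φ is true.
  w2 (successors {w3}): φ is true.
  w3 (successors {w0, w4}): φ is true.
  w4 (successors {w1, w2, w4}): φ is true.
For instance, at w4:
  At w4: □s is false, ◇s is true, so □s → ◇s is true.
    At w4: □s requires s at every successor {w1, w2, w4}.
      s fails at w2, so □s is false at w4.
    At w4: ◇s requires s at some successor in {w1, w2, w4}.
      s holds at w1, so ◇s is true at w4.

Yes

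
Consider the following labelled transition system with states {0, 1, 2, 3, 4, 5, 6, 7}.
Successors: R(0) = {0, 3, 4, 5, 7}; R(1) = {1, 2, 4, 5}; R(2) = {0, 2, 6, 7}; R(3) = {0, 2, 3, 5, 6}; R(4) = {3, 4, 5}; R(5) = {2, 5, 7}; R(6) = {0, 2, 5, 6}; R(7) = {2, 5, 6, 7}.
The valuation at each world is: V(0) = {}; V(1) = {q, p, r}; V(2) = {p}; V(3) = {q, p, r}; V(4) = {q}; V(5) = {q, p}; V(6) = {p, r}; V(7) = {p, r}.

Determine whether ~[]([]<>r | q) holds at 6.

No

At 6: []([]<>r | q) is true, so ~[]([]<>r | q) is false.
  At 6: []([]<>r | q) requires []<>r | q at every successor {0, 2, 5, 6}.
    At 0: []<>r | q is true.
    At 2: []<>r | q is true.
    At 5: []<>r | q is true.
    At 6: []<>r | q is true.
  So []([]<>r | q) is true at 6.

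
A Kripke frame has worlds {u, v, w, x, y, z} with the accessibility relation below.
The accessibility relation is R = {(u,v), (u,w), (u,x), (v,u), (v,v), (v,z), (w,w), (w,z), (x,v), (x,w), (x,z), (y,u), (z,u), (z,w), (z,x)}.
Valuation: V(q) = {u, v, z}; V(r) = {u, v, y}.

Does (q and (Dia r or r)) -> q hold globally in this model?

Yes

Let φ = (q and (Dia r or r)) -> q. Evaluate φ at each world:
  u (successors {v, w, x}): φ is true.
  v (successors {u, v, z}): φ is true.
  w (successors {w, z}): φ is true.
  x (successors {v, w, z}): φ is true.
  y (successors {u}): φ is true.
  z (successors {u, w, x}): φ is true.
For instance, at x:
  At x: q and (Dia r or r) is false, q is false, so (q and (Dia r or r)) -> q is true.
    At x: q is false, Dia r or r is true, so q and (Dia r or r) is false.
      At x: Dia r is true, r is false, so Dia r or r is true.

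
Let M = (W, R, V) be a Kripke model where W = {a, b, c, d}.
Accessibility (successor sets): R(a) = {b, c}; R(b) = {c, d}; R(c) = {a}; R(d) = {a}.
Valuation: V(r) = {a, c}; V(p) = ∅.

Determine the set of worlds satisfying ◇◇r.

a, b, c, d

Let φ = ◇◇r. Evaluate φ at each world:
  a (successors {b, c}): φ is true.
  b (successors {c, d}): φ is true.
  c (successors {a}): φ is true.
  d (successors {a}): φ is true.
For instance, at a:
  At a: ◇◇r requires ◇r at some successor in {b, c}.
    ◇r holds at b, so ◇◇r is true at a.
      At b: ◇r requires r at some successor in {c, d}.
        r holds at c, so ◇r is true at b.
Satisfying worlds: {a, b, c, d}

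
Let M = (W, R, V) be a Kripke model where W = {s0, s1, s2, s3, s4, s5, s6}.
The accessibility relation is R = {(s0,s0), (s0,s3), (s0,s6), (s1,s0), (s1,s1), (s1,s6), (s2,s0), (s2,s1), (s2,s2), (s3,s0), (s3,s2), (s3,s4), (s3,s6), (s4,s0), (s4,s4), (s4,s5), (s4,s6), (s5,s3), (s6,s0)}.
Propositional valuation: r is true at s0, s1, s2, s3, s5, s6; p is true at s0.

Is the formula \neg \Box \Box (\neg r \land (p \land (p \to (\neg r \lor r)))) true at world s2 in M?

Yes

At s2: \Box \Box (\neg r \land (p \land (p \to (\neg r \lor r)))) is false, so \neg \Box \Box (\neg r \land (p \land (p \to (\neg r \lor r)))) is true.
  At s2: \Box \Box (\neg r \land (p \land (p \to (\neg r \lor r)))) requires \Box (\neg r \land (p \land (p \to (\neg r \lor r)))) at every successor {s0, s1, s2}.
    \Box (\neg r \land (p \land (p \to (\neg r \lor r)))) fails at s0, so \Box \Box (\neg r \land (p \land (p \to (\neg r \lor r)))) is false at s2.
      At s0: \Box (\neg r \land (p \land (p \to (\neg r \lor r)))) requires \neg r \land (p \land (p \to (\neg r \lor r))) at every successor {s0, s3, s6}.
        \neg r \land (p \land (p \to (\neg r \lor r))) fails at s0, so \Box (\neg r \land (p \land (p \to (\neg r \lor r)))) is false at s0.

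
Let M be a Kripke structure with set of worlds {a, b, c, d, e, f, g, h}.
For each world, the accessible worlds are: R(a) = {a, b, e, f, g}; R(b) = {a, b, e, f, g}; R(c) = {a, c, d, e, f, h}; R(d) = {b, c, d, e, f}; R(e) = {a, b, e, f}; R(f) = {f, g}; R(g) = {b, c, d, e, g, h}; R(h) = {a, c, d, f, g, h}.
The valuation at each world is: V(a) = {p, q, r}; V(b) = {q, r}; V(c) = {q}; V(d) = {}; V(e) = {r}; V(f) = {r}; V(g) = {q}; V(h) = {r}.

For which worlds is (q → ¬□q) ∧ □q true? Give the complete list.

Recall that □ψ holds at a world iff ψ holds at every accessible world, and ◇ψ holds iff ψ holds at some accessible world.
Let φ = (q → ¬□q) ∧ □q. Evaluate φ at each world:
  a (successors {a, b, e, f, g}): φ is false.
  b (successors {a, b, e, f, g}): φ is false.
  c (successors {a, c, d, e, f, h}): φ is false.
  d (successors {b, c, d, e, f}): φ is false.
  e (successors {a, b, e, f}): φ is false.
  f (successors {f, g}): φ is false.
  g (successors {b, c, d, e, g, h}): φ is false.
  h (successors {a, c, d, f, g, h}): φ is false.
For instance, at b:
  At b: q → ¬□q is true, □q is false, so (q → ¬□q) ∧ □q is false.
    At b: q is true, ¬□q is true, so q → ¬□q is true.
      At b: □q is false, so ¬□q is true.
    At b: □q requires q at every successor {a, b, e, f, g}.
      q fails at e, so □q is false at b.
Satisfying worlds: none.

none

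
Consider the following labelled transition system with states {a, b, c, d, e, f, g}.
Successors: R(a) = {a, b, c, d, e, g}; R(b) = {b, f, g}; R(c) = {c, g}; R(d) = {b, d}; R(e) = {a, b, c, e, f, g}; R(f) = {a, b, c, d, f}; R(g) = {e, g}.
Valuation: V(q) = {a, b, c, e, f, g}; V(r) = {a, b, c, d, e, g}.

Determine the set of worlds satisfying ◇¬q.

a, d, f

Let φ = ◇¬q. Evaluate φ at each world:
  a (successors {a, b, c, d, e, g}): φ is true.
  b (successors {b, f, g}): φ is false.
  c (successors {c, g}): φ is false.
  d (successors {b, d}): φ is true.
  e (successors {a, b, c, e, f, g}): φ is false.
  f (successors {a, b, c, d, f}): φ is true.
  g (successors {e, g}): φ is false.
For instance, at b:
  At b: ◇¬q requires ¬q at some successor in {b, f, g}.
    At b: ¬q is false.
    At f: ¬q is false.
    At g: ¬q is false.
  So ◇¬q is false at b.
Satisfying worlds: {a, d, f}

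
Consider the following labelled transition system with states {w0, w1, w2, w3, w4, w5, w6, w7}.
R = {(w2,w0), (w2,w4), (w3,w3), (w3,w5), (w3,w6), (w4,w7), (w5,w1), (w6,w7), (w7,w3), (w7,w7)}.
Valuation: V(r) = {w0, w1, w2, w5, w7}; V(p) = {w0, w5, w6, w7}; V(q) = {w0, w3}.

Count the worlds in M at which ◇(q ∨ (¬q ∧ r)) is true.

6

Let φ = ◇(q ∨ (¬q ∧ r)). Evaluate φ at each world:
  w0 (successors ∅): φ is false.
  w1 (successors ∅): φ is false.
  w2 (successors {w0, w4}): φ is true.
  w3 (successors {w3, w5, w6}): φ is true.
  w4 (successors {w7}): φ is true.
  w5 (successors {w1}): φ is true.
  w6 (successors {w7}): φ is true.
  w7 (successors {w3, w7}): φ is true.
For instance, at w5:
  At w5: ◇(q ∨ (¬q ∧ r)) requires q ∨ (¬q ∧ r) at some successor in {w1}.
    q ∨ (¬q ∧ r) holds at w1, so ◇(q ∨ (¬q ∧ r)) is true at w5.
Satisfying worlds: {w2, w3, w4, w5, w6, w7}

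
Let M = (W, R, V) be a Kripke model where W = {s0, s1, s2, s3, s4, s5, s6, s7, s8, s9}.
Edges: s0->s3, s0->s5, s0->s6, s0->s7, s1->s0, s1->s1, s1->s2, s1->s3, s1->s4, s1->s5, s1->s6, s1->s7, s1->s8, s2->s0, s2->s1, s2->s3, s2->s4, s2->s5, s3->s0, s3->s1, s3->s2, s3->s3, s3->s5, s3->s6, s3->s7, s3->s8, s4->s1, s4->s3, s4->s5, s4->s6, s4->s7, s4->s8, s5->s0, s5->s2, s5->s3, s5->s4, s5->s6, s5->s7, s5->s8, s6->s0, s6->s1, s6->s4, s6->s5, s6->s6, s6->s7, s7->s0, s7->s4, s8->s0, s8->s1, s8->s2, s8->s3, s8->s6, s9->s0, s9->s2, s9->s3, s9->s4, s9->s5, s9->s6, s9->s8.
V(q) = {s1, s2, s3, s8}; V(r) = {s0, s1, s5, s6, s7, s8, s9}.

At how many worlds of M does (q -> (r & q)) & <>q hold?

7

Recall that <>ψ holds at a world iff ψ holds at some accessible world.
Let φ = (q -> (r & q)) & <>q. Evaluate φ at each world:
  s0 (successors {s3, s5, s6, s7}): φ is true.
  s1 (successors {s0, s1, s2, s3, s4, s5, s6, s7, s8}): φ is true.
  s2 (successors {s0, s1, s3, s4, s5}): φ is false.
  s3 (successors {s0, s1, s2, s3, s5, s6, s7, s8}): φ is false.
  s4 (successors {s1, s3, s5, s6, s7, s8}): φ is true.
  s5 (successors {s0, s2, s3, s4, s6, s7, s8}): φ is true.
  s6 (successors {s0, s1, s4, s5, s6, s7}): φ is true.
  s7 (successors {s0, s4}): φ is false.
  s8 (successors {s0, s1, s2, s3, s6}): φ is true.
  s9 (successors {s0, s2, s3, s4, s5, s6, s8}): φ is true.
For instance, at s8:
  At s8: q -> (r & q) is true, <>q is true, so (q -> (r & q)) & <>q is true.
    At s8: <>q requires q at some successor in {s0, s1, s2, s3, s6}.
      q holds at s1, so <>q is true at s8.
Satisfying worlds: {s0, s1, s4, s5, s6, s8, s9}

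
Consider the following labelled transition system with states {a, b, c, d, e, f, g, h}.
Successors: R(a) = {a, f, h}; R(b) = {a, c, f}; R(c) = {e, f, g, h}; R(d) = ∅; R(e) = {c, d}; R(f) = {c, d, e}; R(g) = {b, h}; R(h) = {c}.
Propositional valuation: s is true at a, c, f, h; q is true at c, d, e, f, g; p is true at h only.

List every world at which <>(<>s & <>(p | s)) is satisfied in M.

a, b, c, e, f, g, h

Let φ = <>(<>s & <>(p | s)). Evaluate φ at each world:
  a (successors {a, f, h}): φ is true.
  b (successors {a, c, f}): φ is true.
  c (successors {e, f, g, h}): φ is true.
  d (successors ∅): φ is false.
  e (successors {c, d}): φ is true.
  f (successors {c, d, e}): φ is true.
  g (successors {b, h}): φ is true.
  h (successors {c}): φ is true.
For instance, at c:
  At c: <>(<>s & <>(p | s)) requires <>s & <>(p | s) at some successor in {e, f, g, h}.
    <>s & <>(p | s) holds at e, so <>(<>s & <>(p | s)) is true at c.
      At e: <>s is true, <>(p | s) is true, so <>s & <>(p | s) is true.
Satisfying worlds: {a, b, c, e, f, g, h}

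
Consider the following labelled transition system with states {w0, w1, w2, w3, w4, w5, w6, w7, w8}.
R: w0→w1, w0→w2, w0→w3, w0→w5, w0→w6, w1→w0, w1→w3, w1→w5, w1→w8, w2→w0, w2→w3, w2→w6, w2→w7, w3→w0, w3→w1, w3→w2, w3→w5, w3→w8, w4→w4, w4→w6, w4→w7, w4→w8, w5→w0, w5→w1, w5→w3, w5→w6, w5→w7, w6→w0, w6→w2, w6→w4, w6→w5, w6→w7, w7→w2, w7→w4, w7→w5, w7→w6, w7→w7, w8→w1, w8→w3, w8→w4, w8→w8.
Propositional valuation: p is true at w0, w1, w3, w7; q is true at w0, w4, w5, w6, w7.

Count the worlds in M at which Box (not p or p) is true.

9

Recall that Box ψ holds at a world iff ψ holds at every accessible world, and Dia ψ holds iff ψ holds at some accessible world.
Let φ = Box (not p or p). Evaluate φ at each world:
  w0 (successors {w1, w2, w3, w5, w6}): φ is true.
  w1 (successors {w0, w3, w5, w8}): φ is true.
  w2 (successors {w0, w3, w6, w7}): φ is true.
  w3 (successors {w0, w1, w2, w5, w8}): φ is true.
  w4 (successors {w4, w6, w7, w8}): φ is true.
  w5 (successors {w0, w1, w3, w6, w7}): φ is true.
  w6 (successors {w0, w2, w4, w5, w7}): φ is true.
  w7 (successors {w2, w4, w5, w6, w7}): φ is true.
  w8 (successors {w1, w3, w4, w8}): φ is true.
For instance, at w4:
  At w4: Box (not p or p) requires not p or p at every successor {w4, w6, w7, w8}.
    At w4: not p or p is true.
    At w6: not p or p is true.
    At w7: not p or p is true.
    At w8: not p or p is true.
  So Box (not p or p) is true at w4.
Satisfying worlds: {w0, w1, w2, w3, w4, w5, w6, w7, w8}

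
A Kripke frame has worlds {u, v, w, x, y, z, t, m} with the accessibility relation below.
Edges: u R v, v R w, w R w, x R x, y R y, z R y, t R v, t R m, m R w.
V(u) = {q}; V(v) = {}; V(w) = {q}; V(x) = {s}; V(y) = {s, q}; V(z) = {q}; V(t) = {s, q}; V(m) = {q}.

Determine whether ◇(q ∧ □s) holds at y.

Yes

At y: ◇(q ∧ □s) requires q ∧ □s at some successor in {y}.
  q ∧ □s holds at y, so ◇(q ∧ □s) is true at y.
    At y: q is true, □s is true, so q ∧ □s is true.
      At y: □s requires s at every successor {y}.
        At y: s is true.
      So □s is true at y.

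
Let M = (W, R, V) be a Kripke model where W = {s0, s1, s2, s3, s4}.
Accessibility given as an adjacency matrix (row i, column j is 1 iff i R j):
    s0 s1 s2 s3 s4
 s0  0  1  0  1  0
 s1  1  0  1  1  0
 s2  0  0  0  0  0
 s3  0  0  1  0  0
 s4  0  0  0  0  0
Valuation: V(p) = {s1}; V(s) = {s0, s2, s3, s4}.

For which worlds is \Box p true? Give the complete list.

Let φ = \Box p. Evaluate φ at each world:
  s0 (successors {s1, s3}): φ is false.
  s1 (successors {s0, s2, s3}): φ is false.
  s2 (successors ∅): φ is true.
  s3 (successors {s2}): φ is false.
  s4 (successors ∅): φ is true.
For instance, at s0:
  At s0: \Box p requires p at every successor {s1, s3}.
    p fails at s3, so \Box p is false at s0.
Satisfying worlds: {s2, s4}

s2, s4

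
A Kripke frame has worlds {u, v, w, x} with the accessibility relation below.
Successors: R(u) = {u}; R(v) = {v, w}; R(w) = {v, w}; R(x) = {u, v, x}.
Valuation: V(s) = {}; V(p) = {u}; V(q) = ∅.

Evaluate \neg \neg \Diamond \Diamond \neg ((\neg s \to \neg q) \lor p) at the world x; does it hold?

No

At x: \neg \Diamond \Diamond \neg ((\neg s \to \neg q) \lor p) is true, so \neg \neg \Diamond \Diamond \neg ((\neg s \to \neg q) \lor p) is false.
  At x: \Diamond \Diamond \neg ((\neg s \to \neg q) \lor p) is false, so \neg \Diamond \Diamond \neg ((\neg s \to \neg q) \lor p) is true.
    At x: \Diamond \Diamond \neg ((\neg s \to \neg q) \lor p) requires \Diamond \neg ((\neg s \to \neg q) \lor p) at some successor in {u, v, x}.
      At u: \Diamond \neg ((\neg s \to \neg q) \lor p) is false.
      At v: \Diamond \neg ((\neg s \to \neg q) \lor p) is false.
      At x: \Diamond \neg ((\neg s \to \neg q) \lor p) is false.
    So \Diamond \Diamond \neg ((\neg s \to \neg q) \lor p) is false at x.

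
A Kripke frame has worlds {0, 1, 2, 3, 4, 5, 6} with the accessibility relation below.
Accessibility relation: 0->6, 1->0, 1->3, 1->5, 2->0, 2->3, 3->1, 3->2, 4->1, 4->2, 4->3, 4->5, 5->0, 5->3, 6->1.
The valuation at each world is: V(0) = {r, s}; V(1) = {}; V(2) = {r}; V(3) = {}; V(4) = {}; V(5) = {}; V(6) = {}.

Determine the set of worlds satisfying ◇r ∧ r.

2

Let φ = ◇r ∧ r. Evaluate φ at each world:
  0 (successors {6}): φ is false.
  1 (successors {0, 3, 5}): φ is false.
  2 (successors {0, 3}): φ is true.
  3 (successors {1, 2}): φ is false.
  4 (successors {1, 2, 3, 5}): φ is false.
  5 (successors {0, 3}): φ is false.
  6 (successors {1}): φ is false.
For instance, at 1:
  At 1: ◇r is true, r is false, so ◇r ∧ r is false.
    At 1: ◇r requires r at some successor in {0, 3, 5}.
      r holds at 0, so ◇r is true at 1.
Satisfying worlds: {2}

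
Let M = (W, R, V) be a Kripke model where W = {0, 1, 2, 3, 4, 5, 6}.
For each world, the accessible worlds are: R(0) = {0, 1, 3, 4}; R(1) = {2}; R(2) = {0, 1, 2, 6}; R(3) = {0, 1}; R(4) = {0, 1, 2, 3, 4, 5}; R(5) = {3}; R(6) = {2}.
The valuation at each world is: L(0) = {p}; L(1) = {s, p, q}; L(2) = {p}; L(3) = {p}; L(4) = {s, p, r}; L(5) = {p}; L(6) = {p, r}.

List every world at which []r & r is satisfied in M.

Let φ = []r & r. Evaluate φ at each world:
  0 (successors {0, 1, 3, 4}): φ is false.
  1 (successors {2}): φ is false.
  2 (successors {0, 1, 2, 6}): φ is false.
  3 (successors {0, 1}): φ is false.
  4 (successors {0, 1, 2, 3, 4, 5}): φ is false.
  5 (successors {3}): φ is false.
  6 (successors {2}): φ is false.
For instance, at 0:
  At 0: []r is false, r is false, so []r & r is false.
    At 0: []r requires r at every successor {0, 1, 3, 4}.
      r fails at 0, so []r is false at 0.
Satisfying worlds: none.

none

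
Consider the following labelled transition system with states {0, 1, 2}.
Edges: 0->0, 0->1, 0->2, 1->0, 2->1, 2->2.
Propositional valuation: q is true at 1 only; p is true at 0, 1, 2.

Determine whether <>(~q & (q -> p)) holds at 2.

Yes

At 2: <>(~q & (q -> p)) requires ~q & (q -> p) at some successor in {1, 2}.
  ~q & (q -> p) holds at 2, so <>(~q & (q -> p)) is true at 2.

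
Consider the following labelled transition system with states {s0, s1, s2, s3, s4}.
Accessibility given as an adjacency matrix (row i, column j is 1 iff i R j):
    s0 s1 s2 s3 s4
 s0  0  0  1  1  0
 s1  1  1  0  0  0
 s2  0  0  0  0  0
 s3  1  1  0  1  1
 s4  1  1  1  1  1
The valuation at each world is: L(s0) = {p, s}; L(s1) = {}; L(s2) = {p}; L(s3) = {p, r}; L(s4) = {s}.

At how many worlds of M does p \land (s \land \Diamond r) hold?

Let φ = p \land (s \land \Diamond r). Evaluate φ at each world:
  s0 (successors {s2, s3}): φ is true.
  s1 (successors {s0, s1}): φ is false.
  s2 (successors ∅): φ is false.
  s3 (successors {s0, s1, s3, s4}): φ is false.
  s4 (successors {s0, s1, s2, s3, s4}): φ is false.
For instance, at s1:
  At s1: p is false, s \land \Diamond r is false, so p \land (s \land \Diamond r) is false.
    At s1: s is false, \Diamond r is false, so s \land \Diamond r is false.
      At s1: \Diamond r requires r at some successor in {s0, s1}.
        At s0: r is false.
        At s1: r is false.
      So \Diamond r is false at s1.
Satisfying worlds: {s0}

1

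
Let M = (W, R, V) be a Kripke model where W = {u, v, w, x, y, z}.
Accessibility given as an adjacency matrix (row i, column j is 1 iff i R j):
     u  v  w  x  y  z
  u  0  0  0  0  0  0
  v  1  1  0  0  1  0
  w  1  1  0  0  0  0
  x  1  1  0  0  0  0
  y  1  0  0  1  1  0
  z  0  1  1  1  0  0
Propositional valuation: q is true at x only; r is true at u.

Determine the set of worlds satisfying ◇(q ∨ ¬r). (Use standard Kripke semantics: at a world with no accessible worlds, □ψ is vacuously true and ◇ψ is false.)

Recall that ◇ψ holds at a world iff ψ holds at some accessible world.
Let φ = ◇(q ∨ ¬r). Evaluate φ at each world:
  u (successors ∅): φ is false.
  v (successors {u, v, y}): φ is true.
  w (successors {u, v}): φ is true.
  x (successors {u, v}): φ is true.
  y (successors {u, x, y}): φ is true.
  z (successors {v, w, x}): φ is true.
For instance, at x:
  At x: ◇(q ∨ ¬r) requires q ∨ ¬r at some successor in {u, v}.
    q ∨ ¬r holds at v, so ◇(q ∨ ¬r) is true at x.
Satisfying worlds: {v, w, x, y, z}

v, w, x, y, z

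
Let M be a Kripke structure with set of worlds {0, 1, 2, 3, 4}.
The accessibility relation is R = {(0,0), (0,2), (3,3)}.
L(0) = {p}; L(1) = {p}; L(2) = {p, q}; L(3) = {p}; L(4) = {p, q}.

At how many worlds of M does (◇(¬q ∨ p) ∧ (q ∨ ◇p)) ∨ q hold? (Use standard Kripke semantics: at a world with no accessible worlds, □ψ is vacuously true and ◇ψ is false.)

Let φ = (◇(¬q ∨ p) ∧ (q ∨ ◇p)) ∨ q. Evaluate φ at each world:
  0 (successors {0, 2}): φ is true.
  1 (successors ∅): φ is false.
  2 (successors ∅): φ is true.
  3 (successors {3}): φ is true.
  4 (successors ∅): φ is true.
For instance, at 0:
  At 0: ◇(¬q ∨ p) ∧ (q ∨ ◇p) is true, q is false, so (◇(¬q ∨ p) ∧ (q ∨ ◇p)) ∨ q is true.
    At 0: ◇(¬q ∨ p) is true, q ∨ ◇p is true, so ◇(¬q ∨ p) ∧ (q ∨ ◇p) is true.
      At 0: ◇(¬q ∨ p) requires ¬q ∨ p at some successor in {0, 2}.
        ¬q ∨ p holds at 0, so ◇(¬q ∨ p) is true at 0.
      At 0: q is false, ◇p is true, so q ∨ ◇p is true.
Satisfying worlds: {0, 2, 3, 4}

4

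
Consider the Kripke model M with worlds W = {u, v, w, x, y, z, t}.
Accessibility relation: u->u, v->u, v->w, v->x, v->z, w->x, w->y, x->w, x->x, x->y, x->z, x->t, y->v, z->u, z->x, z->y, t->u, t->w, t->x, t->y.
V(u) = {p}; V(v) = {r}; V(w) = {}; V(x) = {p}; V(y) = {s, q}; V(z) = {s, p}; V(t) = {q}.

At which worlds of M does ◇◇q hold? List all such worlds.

Let φ = ◇◇q. Evaluate φ at each world:
  u (successors {u}): φ is false.
  v (successors {u, w, x, z}): φ is true.
  w (successors {x, y}): φ is true.
  x (successors {w, x, y, z, t}): φ is true.
  y (successors {v}): φ is false.
  z (successors {u, x, y}): φ is true.
  t (successors {u, w, x, y}): φ is true.
For instance, at y:
  At y: ◇◇q requires ◇q at some successor in {v}.
    At v: ◇q is false.
  So ◇◇q is false at y.
Satisfying worlds: {v, w, x, z, t}

v, w, x, z, t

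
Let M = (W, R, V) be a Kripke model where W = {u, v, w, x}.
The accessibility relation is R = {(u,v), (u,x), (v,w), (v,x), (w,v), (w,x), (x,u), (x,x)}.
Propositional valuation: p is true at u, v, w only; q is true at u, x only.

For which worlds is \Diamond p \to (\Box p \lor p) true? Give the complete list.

Recall that \Box ψ holds at a world iff ψ holds at every accessible world, and \Diamond ψ holds iff ψ holds at some accessible world.
Let φ = \Diamond p \to (\Box p \lor p). Evaluate φ at each world:
  u (successors {v, x}): φ is true.
  v (successors {w, x}): φ is true.
  w (successors {v, x}): φ is true.
  x (successors {u, x}): φ is false.
For instance, at u:
  At u: \Diamond p is true, \Box p \lor p is true, so \Diamond p \to (\Box p \lor p) is true.
    At u: \Diamond p requires p at some successor in {v, x}.
      p holds at v, so \Diamond p is true at u.
    At u: \Box p is false, p is true, so \Box p \lor p is true.
      At u: \Box p requires p at every successor {v, x}.
        p fails at x, so \Box p is false at u.
Satisfying worlds: {u, v, w}

u, v, w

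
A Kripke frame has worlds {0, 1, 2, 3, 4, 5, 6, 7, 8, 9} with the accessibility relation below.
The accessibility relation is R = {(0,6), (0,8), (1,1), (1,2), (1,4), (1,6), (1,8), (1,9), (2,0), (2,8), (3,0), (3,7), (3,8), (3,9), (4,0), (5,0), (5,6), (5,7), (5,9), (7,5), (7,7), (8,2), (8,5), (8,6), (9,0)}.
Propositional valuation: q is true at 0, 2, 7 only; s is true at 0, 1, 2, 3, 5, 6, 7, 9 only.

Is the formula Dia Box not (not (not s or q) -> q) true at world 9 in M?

No

At 9: Dia Box not (not (not s or q) -> q) requires Box not (not (not s or q) -> q) at some successor in {0}.
  At 0: Box not (not (not s or q) -> q) is false.
So Dia Box not (not (not s or q) -> q) is false at 9.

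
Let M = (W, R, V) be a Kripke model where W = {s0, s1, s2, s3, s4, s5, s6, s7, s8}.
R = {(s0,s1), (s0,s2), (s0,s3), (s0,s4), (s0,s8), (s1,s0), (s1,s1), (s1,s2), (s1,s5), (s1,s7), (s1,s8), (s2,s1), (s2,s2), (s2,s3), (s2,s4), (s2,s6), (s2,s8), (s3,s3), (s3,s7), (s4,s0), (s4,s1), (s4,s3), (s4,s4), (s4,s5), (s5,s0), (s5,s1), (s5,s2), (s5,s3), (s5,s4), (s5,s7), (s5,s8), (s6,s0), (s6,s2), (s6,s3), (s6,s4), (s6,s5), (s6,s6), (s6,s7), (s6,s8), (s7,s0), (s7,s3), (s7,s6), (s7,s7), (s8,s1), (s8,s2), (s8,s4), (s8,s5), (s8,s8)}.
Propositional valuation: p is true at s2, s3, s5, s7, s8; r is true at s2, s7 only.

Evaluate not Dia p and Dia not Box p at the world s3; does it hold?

Recall that Box ψ holds at a world iff ψ holds at every accessible world, and Dia ψ holds iff ψ holds at some accessible world.
At s3: not Dia p is false, Dia not Box p is true, so not Dia p and Dia not Box p is false.
  At s3: Dia p is true, so not Dia p is false.
    At s3: Dia p requires p at some successor in {s3, s7}.
      p holds at s3, so Dia p is true at s3.
  At s3: Dia not Box p requires not Box p at some successor in {s3, s7}.
    not Box p holds at s7, so Dia not Box p is true at s3.
      At s7: Box p is false, so not Box p is true.

No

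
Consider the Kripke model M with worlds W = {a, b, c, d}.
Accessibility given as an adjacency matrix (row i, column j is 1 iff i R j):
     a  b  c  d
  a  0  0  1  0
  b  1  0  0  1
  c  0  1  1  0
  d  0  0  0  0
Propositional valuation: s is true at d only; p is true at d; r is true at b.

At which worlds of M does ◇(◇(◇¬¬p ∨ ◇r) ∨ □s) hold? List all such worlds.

Let φ = ◇(◇(◇¬¬p ∨ ◇r) ∨ □s). Evaluate φ at each world:
  a (successors {c}): φ is true.
  b (successors {a, d}): φ is true.
  c (successors {b, c}): φ is true.
  d (successors ∅): φ is false.
For instance, at b:
  At b: ◇(◇(◇¬¬p ∨ ◇r) ∨ □s) requires ◇(◇¬¬p ∨ ◇r) ∨ □s at some successor in {a, d}.
    ◇(◇¬¬p ∨ ◇r) ∨ □s holds at a, so ◇(◇(◇¬¬p ∨ ◇r) ∨ □s) is true at b.
      At a: ◇(◇¬¬p ∨ ◇r) is true, □s is false, so ◇(◇¬¬p ∨ ◇r) ∨ □s is true.
Satisfying worlds: {a, b, c}

a, b, c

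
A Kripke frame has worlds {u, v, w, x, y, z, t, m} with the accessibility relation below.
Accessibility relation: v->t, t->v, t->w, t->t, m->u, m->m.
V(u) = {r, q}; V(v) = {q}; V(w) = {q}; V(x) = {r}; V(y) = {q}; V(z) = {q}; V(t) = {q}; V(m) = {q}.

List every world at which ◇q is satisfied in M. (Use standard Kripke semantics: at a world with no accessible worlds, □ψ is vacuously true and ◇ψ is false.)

Let φ = ◇q. Evaluate φ at each world:
  u (successors ∅): φ is false.
  v (successors {t}): φ is true.
  w (successors ∅): φ is false.
  x (successors ∅): φ is false.
  y (successors ∅): φ is false.
  z (successors ∅): φ is false.
  t (successors {v, w, t}): φ is true.
  m (successors {u, m}): φ is true.
For instance, at t:
  At t: ◇q requires q at some successor in {v, w, t}.
    q holds at v, so ◇q is true at t.
Satisfying worlds: {v, t, m}

v, t, m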